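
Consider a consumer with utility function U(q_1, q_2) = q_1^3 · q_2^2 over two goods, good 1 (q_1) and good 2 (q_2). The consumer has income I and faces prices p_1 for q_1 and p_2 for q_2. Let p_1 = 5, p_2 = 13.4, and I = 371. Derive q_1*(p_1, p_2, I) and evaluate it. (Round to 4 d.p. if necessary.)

q_1* = 44.52

The MRS is (3/2)·q_2/q_1. Set MRS = p_1/p_2.
Rearranging, p_2·q_2 = (2/3)·p_1·q_1. Substituting into the budget gives p_1·q_1·(1 + (2/3)) = I.
Demand: q_1*(p_1,p_2,I) = 0.6·I/p_1 and q_2* = 0.4·I/p_2.
At p_1=5, p_2=13.4, I=371: q_1* = 0.6·371/5 = 44.52.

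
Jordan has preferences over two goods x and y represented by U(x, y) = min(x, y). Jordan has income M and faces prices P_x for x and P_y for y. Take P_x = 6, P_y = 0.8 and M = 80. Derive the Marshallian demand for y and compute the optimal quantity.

y* = 11.7647

Demand: x*(P_x,P_y,M) = M/(P_x + P_y), y* = M/(P_x + P_y).
Here 6 + 0.8 = 6.8, giving y* = 11.7647.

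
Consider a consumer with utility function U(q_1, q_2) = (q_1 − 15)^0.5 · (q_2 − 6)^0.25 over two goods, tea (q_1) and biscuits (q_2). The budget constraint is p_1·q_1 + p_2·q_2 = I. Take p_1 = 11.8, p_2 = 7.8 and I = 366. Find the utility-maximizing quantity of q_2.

q_2* = 12.0769

Let q_1' = q_1−15, q_2' = q_2−6. MRS = 2·q_2'/q_1' = p_1/p_2.
After buying the subsistence bundle (15, 6), a share 2/3 of the remaining income goes to q_1: q_1* = 15 + 2/3·(I − 15p_1 − 6p_2)/p_1.
Discretionary income = 366 − 15·11.8 − 6·7.8 = 142.2; q_2* = 6 + 1/3·142.2/7.8 = 12.0769.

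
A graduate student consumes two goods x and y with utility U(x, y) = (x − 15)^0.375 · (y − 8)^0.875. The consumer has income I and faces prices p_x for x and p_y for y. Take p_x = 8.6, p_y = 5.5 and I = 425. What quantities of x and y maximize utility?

x* = 23.7907, y* = 40.0727

This is Cobb-Douglas in (x−15, y−8): tangency gives 0.375·p_y·(y−8) = 0.875·p_x·(x−15).
After buying the subsistence bundle (15, 8), a share 0.3 of the remaining income goes to x: x* = 15 + 0.3·(I − 15p_x − 8p_y)/p_x.
Discretionary income = 425 − 15·8.6 − 8·5.5 = 252; x* = 15 + 0.3·252/8.6 = 23.7907; y* = 8 + 0.7·252/5.5 = 40.0727.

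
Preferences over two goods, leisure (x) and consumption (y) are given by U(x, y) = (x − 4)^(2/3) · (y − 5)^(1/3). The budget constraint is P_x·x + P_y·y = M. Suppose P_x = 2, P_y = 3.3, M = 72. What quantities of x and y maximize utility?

This is Cobb-Douglas in (x−4, y−5): tangency gives 2/3·P_y·(y−5) = 1/3·P_x·(x−4).
Substituting into the budget: x* = 4 + 2/3·(M − 4·P_x − 5·P_y)/P_x, and y* = 5 + 1/3·(…)/P_y.
Discretionary income = 72 − 4·2 − 5·3.3 = 47.5; x* = 4 + 2/3·47.5/2 = 19.8333; y* = 5 + 1/3·47.5/3.3 = 9.798.

x* = 19.8333, y* = 9.798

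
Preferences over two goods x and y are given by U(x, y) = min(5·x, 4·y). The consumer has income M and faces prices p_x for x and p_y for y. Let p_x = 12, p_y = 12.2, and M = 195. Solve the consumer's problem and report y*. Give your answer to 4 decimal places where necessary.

With perfect complements, no substitution: consume in ratio x:y = 4:5.
Budget: p_x·x + p_y·(5/4)·x = M, so (4·p_x + 5·p_y)·x = 4·M.
Demand: x*(p_x,p_y,M) = 4·M/(4·p_x + 5·p_y), y* = 5·M/(4·p_x + 5·p_y).
Here 4·12 + 5·12.2 = 109, giving y* = 8.945.

y* = 8.945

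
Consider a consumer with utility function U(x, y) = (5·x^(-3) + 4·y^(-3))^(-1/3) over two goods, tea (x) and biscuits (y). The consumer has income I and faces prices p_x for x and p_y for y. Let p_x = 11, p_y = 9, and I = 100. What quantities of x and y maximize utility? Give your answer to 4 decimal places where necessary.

x* = 5.0126, y* = 4.9846

Substitute y = (y/x)·x into the budget: x* = I/(p_x + p_y·(y/x)).
Numerically y/x = 0.994398, so x* = 100/(11 + 9·0.994398) = 5.0126 and y* = 0.994398·5.0126 = 4.9846.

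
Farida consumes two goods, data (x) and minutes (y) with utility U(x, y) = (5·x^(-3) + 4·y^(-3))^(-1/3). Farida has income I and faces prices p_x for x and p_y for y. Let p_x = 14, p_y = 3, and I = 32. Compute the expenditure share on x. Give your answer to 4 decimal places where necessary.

From the CES first-order condition, (5/4)·(y/x)^(4) = p_x/p_y.
Hence y/x = ((4/5)·p_x/p_y)^(1/(4)), i.e. raised to the 0.25 power.
With the ratio pinned down, the budget gives x* = I/(p_x + p_y·(y/x)) and y* = (y/x)·x*.
Numerically y/x = 1.39003, so x* = 32/(14 + 3·1.39003) = 1.7611 and y* = 1.39003·1.7611 = 2.448.
Expenditure on x: 14·1.7611 = 24.6559; share = 0.7705.

share on x = 0.7705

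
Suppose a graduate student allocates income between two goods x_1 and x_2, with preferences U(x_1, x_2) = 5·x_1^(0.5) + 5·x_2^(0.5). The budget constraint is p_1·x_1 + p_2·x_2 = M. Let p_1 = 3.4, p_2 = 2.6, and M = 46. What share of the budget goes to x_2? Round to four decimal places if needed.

Numerically x_2/x_1 = 1.710059, so x_1* = 46/(3.4 + 2.6·1.710059) = 5.8627 and x_2* = 1.710059·5.8627 = 10.0256.
Expenditure on x_2: 2.6·10.0256 = 26.0667; share = 0.5667.

share on x_2 = 0.5667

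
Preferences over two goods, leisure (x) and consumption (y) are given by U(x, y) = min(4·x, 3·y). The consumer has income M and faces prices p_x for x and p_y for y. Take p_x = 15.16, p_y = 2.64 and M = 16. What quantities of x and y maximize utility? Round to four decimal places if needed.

x* = 0.8565, y* = 1.142

Demand: x*(p_x,p_y,M) = 3·M/(3·p_x + 4·p_y), y* = 4·M/(3·p_x + 4·p_y).
Here 3·15.16 + 4·2.64 = 56.04, giving x* = 0.8565 and y* = 1.142.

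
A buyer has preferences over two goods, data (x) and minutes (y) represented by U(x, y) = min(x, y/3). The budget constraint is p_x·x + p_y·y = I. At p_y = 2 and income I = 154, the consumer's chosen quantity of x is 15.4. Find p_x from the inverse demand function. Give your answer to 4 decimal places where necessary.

p_x = 4

Leontief preferences: the optimum is at the kink where x/1 = y/3, i.e. y = 3·x.
Budget: p_x·x + p_y·3·x = I, so (p_x + 3·p_y)·x = I.
Demand: x*(p_x,p_y,I) = I/(p_x + 3·p_y), y* = 3·I/(p_x + 3·p_y).
Set x* = 15.4 in the demand function and solve for p_x: p_x = 4.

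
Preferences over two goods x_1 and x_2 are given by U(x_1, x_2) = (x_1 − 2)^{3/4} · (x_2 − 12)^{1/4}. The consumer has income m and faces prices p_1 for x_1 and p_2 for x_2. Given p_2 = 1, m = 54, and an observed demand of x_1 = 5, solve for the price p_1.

Let x_1' = x_1−2, x_2' = x_2−12. MRS = 3·x_2'/x_1' = p_1/p_2.
Substituting into the budget: x_1* = 2 + 0.75·(m − 2·p_1 − 12·p_2)/p_1, and x_2* = 12 + 0.25·(…)/p_2.
Set x_1* = 5 in the demand function and solve for p_1: p_1 = 7.

p_1 = 7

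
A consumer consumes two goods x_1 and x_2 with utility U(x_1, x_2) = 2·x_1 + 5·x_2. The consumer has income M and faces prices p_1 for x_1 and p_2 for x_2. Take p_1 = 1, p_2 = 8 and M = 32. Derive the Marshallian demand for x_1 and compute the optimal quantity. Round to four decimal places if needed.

x_1* = 32

Numerically: x_1* = 32, x_2* = 0.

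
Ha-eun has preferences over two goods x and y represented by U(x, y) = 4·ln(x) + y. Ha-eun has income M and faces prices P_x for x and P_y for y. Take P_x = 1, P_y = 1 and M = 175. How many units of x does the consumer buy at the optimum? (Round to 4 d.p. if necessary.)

x* = 4

Set MRS = P_x/P_y: (4/x)/1 = P_x/P_y.
So x*(P_x,P_y) = 4·P_y/P_x, independent of income; and y* = (M − 4·P_y)/P_y.
At the given prices: x* = 4·1/1 = 4.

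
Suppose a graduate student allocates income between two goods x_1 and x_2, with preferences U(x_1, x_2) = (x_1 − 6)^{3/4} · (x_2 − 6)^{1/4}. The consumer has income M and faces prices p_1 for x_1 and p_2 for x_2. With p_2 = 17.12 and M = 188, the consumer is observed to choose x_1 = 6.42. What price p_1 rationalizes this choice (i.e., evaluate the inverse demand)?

MRS = 3·(x_2−6)/(x_1−6). Tangency with p_1/p_2 gives x_2−6 = (1/3)·(p_1/p_2)·(x_1−6).
After buying the subsistence bundle (6, 6), a share 0.75 of the remaining income goes to x_1: x_1* = 6 + 0.75·(M − 6p_1 − 6p_2)/p_1.
Set x_1* = 6.42 in the demand function and solve for p_1: p_1 = 13.

p_1 = 13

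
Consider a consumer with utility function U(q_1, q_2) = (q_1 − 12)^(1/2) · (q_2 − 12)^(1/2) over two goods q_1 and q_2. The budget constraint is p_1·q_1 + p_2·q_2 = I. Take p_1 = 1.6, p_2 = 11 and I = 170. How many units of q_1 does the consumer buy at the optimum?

This is Cobb-Douglas in (q_1−12, q_2−12): tangency gives 0.5·p_2·(q_2−12) = 0.5·p_1·(q_1−12).
After buying the subsistence bundle (12, 12), a share 0.5 of the remaining income goes to q_1: q_1* = 12 + 0.5·(I − 12p_1 − 12p_2)/p_1.
Discretionary income = 170 − 12·1.6 − 12·11 = 18.8; q_1* = 12 + 0.5·18.8/1.6 = 17.875.

q_1* = 17.875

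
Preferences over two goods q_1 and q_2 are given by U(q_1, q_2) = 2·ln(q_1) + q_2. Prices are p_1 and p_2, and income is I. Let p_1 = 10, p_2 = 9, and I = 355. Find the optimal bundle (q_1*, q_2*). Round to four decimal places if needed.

q_1* = 1.8, q_2* = 37.4444

So q_1*(p_1,p_2) = 2·p_2/p_1, independent of income; and q_2* = (I − 2·p_2)/p_2.
At the given prices: q_1* = 2·9/10 = 1.8, and q_2* = 37.4444.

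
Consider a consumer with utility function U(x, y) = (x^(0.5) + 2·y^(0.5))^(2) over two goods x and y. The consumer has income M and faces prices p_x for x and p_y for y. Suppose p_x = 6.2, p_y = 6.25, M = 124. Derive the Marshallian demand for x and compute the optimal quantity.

x* = 4.0258

MRS = MU_x/MU_y = (1/2)·(y/x)^(0.5). Set equal to p_x/p_y.
Hence y/x = (2·p_x/p_y)^(1/(0.5)), i.e. raised to the 2 power.
With the ratio pinned down, the budget gives x* = M/(p_x + p_y·(y/x)) and y* = (y/x)·x*.
Numerically y/x = 3.936256, so x* = 124/(6.2 + 6.25·3.936256) = 4.0258.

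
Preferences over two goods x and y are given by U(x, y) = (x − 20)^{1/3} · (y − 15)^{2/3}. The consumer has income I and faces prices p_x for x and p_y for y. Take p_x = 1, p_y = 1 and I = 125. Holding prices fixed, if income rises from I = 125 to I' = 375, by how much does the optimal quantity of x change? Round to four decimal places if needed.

This is Cobb-Douglas in (x−20, y−15): tangency gives 1/3·p_y·(y−15) = 2/3·p_x·(x−20).
After buying the subsistence bundle (20, 15), a share 1/3 of the remaining income goes to x: x* = 20 + 1/3·(I − 20p_x − 15p_y)/p_x.
Discretionary income = 125 − 20·1 − 15·1 = 90; x* = 20 + 1/3·90/1 = 50.
At I' = 375: x* = 133.3333. Change: 133.3333 − 50 = 83.3333.

Δx* = 83.3333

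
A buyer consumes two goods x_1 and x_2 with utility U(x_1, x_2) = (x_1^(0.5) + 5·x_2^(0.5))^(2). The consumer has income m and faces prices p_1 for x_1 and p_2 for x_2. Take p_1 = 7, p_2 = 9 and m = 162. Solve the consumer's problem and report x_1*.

MRS = MU_x_1/MU_x_2 = (1/5)·(x_2/x_1)^(0.5). Set equal to p_1/p_2.
Hence x_2/x_1 = (5·p_1/p_2)^(1/(0.5)), i.e. raised to the 2 power.
With the ratio pinned down, the budget gives x_1* = m/(p_1 + p_2·(x_2/x_1)) and x_2* = (x_2/x_1)·x_1*.
Numerically x_2/x_1 = 15.123457, so x_1* = 162/(7 + 9·15.123457) = 1.132.

x_1* = 1.132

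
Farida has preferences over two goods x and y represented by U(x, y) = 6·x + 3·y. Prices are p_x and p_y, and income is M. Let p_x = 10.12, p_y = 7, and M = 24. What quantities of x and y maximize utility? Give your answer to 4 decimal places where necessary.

x* = 2.3715, y* = 0

x gives more utility per dollar, so spend all income on x: x* = M/p_x, y* = 0.
Numerically: x* = 2.3715, y* = 0.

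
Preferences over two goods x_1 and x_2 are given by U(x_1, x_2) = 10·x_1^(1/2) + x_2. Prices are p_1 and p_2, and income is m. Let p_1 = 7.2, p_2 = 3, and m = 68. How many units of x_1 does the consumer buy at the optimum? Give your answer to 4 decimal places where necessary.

x_1* = 4.3403

Plugging in: x_1* = (5·3/7.2)² = 4.3403.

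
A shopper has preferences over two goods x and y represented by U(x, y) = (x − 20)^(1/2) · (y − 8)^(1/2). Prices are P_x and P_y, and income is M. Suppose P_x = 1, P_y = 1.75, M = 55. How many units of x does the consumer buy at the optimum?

Discretionary income = 55 − 20·1 − 8·1.75 = 21; x* = 20 + 0.5·21/1 = 30.5.

x* = 30.5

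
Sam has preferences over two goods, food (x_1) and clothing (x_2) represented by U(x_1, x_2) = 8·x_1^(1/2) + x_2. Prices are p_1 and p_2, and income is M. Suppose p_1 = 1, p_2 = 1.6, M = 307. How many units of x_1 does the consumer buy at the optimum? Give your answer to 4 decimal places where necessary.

MU_x_1 = 4/√x_1, MU_x_2 = 1. Tangency: 4/√x_1 = p_1/p_2.
Solve: √x_1 = 4·p_2/p_1, so x_1*(p_1,p_2) = (4·p_2/p_1)², and x_2* = (M − p_1·x_1*)/p_2.
Plugging in: x_1* = (4·1.6/1)² = 40.96.

x_1* = 40.96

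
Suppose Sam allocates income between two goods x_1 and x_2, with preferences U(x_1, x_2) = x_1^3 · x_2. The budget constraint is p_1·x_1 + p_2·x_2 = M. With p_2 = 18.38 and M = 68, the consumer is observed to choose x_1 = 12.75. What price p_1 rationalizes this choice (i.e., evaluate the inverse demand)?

MU_x_1/MU_x_2 = (3·x_2)/(x_1); tangency sets this equal to p_1/p_2.
So 3·p_2·x_2 = p_1·x_1; combined with the budget, a share 0.75 of income goes to x_1.
Demand: x_1*(p_1,p_2,M) = 0.75·M/p_1 and x_2* = 0.25·M/p_2.
Set x_1* = 12.75 in the demand function and solve for p_1: p_1 = 4.

p_1 = 4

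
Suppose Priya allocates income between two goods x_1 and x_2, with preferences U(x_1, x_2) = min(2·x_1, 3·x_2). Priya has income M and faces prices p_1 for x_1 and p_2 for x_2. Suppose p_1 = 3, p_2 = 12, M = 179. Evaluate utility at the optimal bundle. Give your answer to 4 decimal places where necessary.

V = 32.5455

Leontief preferences: the optimum is at the kink where x_1/3 = x_2/2, i.e. x_2 = (2/3)·x_1.
Budget: p_1·x_1 + p_2·(2/3)·x_1 = M, so (3·p_1 + 2·p_2)·x_1 = 3·M.
Demand: x_1*(p_1,p_2,M) = 3·M/(3·p_1 + 2·p_2), x_2* = 2·M/(3·p_1 + 2·p_2).
Here 3·3 + 2·12 = 33, giving x_1* = 16.2727 and x_2* = 10.8485.
Utility at the optimum: U(16.2727, 10.8485) = 32.5455.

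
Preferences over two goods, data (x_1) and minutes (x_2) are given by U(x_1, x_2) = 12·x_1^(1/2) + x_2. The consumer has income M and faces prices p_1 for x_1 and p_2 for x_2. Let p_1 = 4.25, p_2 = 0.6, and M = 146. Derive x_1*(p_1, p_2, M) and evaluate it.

x_1* = 0.7175

Set MRS = p_1/p_2: 6·x_1^(−1/2) = p_1/p_2.
Thus x_1* = (6·p_2/p_1)² — independent of M — with the rest of income spent on x_2.
Plugging in: x_1* = (6·0.6/4.25)² = 0.7175.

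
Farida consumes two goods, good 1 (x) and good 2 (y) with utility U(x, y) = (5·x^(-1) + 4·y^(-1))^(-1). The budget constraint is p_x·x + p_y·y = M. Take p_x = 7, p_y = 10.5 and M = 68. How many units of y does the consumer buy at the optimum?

y* = 3.3856

MRS = MU_x/MU_y = (5/4)·(y/x)^(2). Set equal to p_x/p_y.
Solve for the ratio: y/x = [(4/5)·p_x/p_y]^(0.5).
With the ratio pinned down, the budget gives x* = M/(p_x + p_y·(y/x)) and y* = (y/x)·x*.
Numerically y/x = 0.730297, so x* = 68/(7 + 10.5·0.730297) = 4.6359 and y* = 0.730297·4.6359 = 3.3856.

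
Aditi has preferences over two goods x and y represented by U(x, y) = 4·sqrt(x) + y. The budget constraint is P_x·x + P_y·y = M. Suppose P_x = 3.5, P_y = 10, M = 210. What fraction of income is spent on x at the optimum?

share on x = 0.5442

Plugging in: x* = (2·10/3.5)² = 32.6531, y* = 9.5714.
Expenditure on x: 3.5·32.6531 = 114.2857; share = 0.5442.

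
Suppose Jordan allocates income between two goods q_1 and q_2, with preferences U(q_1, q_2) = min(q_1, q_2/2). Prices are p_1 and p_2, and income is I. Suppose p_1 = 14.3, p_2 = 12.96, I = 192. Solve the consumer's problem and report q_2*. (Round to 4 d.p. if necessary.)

q_2* = 9.5475

Leontief preferences: the optimum is at the kink where q_1/1 = q_2/2, i.e. q_2 = 2·q_1.
Budget: p_1·q_1 + p_2·2·q_1 = I, so (p_1 + 2·p_2)·q_1 = I.
Demand: q_1*(p_1,p_2,I) = I/(p_1 + 2·p_2), q_2* = 2·I/(p_1 + 2·p_2).
Here 14.3 + 2·12.96 = 40.22, giving q_2* = 9.5475.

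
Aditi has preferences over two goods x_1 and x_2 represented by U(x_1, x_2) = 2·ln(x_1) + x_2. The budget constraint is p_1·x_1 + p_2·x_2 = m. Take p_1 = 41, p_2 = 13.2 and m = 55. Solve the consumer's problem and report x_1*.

So x_1*(p_1,p_2) = 2·p_2/p_1, independent of income; and x_2* = (m − 2·p_2)/p_2.
At the given prices: x_1* = 2·13.2/41 = 0.6439.

x_1* = 0.6439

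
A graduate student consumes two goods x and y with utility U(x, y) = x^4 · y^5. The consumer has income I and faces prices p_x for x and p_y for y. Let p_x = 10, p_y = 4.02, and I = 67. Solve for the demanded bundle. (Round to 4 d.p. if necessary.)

The MRS is (4/5)·y/x. Set MRS = p_x/p_y.
So 4·p_y·y = 5·p_x·x; combined with the budget, a share 4/9 of income goes to x.
Demand: x*(p_x,p_y,I) = 4/9·I/p_x and y* = 5/9·I/p_y.
At p_x=10, p_y=4.02, I=67: x* = 4/9·67/10 = 2.9778, y* = 9.2593.

x* = 2.9778, y* = 9.2593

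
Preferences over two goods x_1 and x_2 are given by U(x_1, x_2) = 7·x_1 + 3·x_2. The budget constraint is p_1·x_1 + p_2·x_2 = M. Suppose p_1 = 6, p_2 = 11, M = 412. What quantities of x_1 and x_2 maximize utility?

Perfect substitutes: compare marginal utility per dollar. 7/p_1 vs 3/p_2 → 1.1667 vs 0.2727.
x_1 gives more utility per dollar, so spend all income on x_1: x_1* = M/p_1, x_2* = 0.
Numerically: x_1* = 68.6667, x_2* = 0.

x_1* = 68.6667, x_2* = 0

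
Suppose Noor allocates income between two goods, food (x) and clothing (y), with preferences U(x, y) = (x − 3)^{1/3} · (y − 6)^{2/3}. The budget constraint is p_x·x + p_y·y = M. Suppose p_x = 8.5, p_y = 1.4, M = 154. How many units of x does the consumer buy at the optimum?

x* = 7.7098

Let x' = x−3, y' = y−6. MRS = (1/2)·y'/x' = p_x/p_y.
Substituting into the budget: x* = 3 + 1/3·(M − 3·p_x − 6·p_y)/p_x, and y* = 6 + 2/3·(…)/p_y.
Discretionary income = 154 − 3·8.5 − 6·1.4 = 120.1; x* = 3 + 1/3·120.1/8.5 = 7.7098.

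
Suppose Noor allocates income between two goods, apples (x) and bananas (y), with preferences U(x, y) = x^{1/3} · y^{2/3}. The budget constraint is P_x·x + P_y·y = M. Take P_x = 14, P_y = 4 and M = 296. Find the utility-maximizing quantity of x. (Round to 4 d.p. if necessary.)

x* = 7.0476

Tangency: MRS = (1/2)·y/x = P_x/P_y.
So 1/3·P_y·y = 2/3·P_x·x; combined with the budget, a share 1/3 of income goes to x.
Demand: x*(P_x,P_y,M) = 1/3·M/P_x and y* = 2/3·M/P_y.
At P_x=14, P_y=4, M=296: x* = 1/3·296/14 = 7.0476.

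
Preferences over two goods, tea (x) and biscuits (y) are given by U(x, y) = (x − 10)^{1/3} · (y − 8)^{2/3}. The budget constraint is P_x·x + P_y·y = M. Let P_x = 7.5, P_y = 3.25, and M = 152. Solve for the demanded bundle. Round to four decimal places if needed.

x* = 12.2667, y* = 18.4615

Let x' = x−10, y' = y−8. MRS = (1/2)·y'/x' = P_x/P_y.
Substituting into the budget: x* = 10 + 1/3·(M − 10·P_x − 8·P_y)/P_x, and y* = 8 + 2/3·(…)/P_y.
Discretionary income = 152 − 10·7.5 − 8·3.25 = 51; x* = 10 + 1/3·51/7.5 = 12.2667; y* = 8 + 2/3·51/3.25 = 18.4615.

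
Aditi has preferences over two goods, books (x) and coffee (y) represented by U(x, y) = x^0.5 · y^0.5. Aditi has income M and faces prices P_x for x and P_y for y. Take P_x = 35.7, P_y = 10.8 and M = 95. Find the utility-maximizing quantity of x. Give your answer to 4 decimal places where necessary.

x* = 1.3305

The MRS is y/x. Set MRS = P_x/P_y.
Rearranging, P_y·y = P_x·x. Substituting into the budget gives P_x·x·(1 + 1) = M.
Demand: x*(P_x,P_y,M) = 0.5·M/P_x and y* = 0.5·M/P_y.
At P_x=35.7, P_y=10.8, M=95: x* = 0.5·95/35.7 = 1.3305.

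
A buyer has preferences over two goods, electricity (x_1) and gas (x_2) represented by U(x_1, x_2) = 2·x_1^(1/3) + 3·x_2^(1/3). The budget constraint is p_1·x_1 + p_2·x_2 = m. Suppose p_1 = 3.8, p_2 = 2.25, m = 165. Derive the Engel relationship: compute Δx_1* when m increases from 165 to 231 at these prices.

From the CES first-order condition, (2/3)·(x_2/x_1)^(2/3) = p_1/p_2.
Hence x_2/x_1 = ((3/2)·p_1/p_2)^(1/(2/3)), i.e. raised to the 1.5 power.
With the ratio pinned down, the budget gives x_1* = m/(p_1 + p_2·(x_2/x_1)) and x_2* = (x_2/x_1)·x_1*.
Numerically x_2/x_1 = 4.032167, so x_1* = 165/(3.8 + 2.25·4.032167) = 12.8181.
At m' = 231: x_1* = 17.9454. Change: 17.9454 − 12.8181 = 5.1273.

Δx_1* = 5.1273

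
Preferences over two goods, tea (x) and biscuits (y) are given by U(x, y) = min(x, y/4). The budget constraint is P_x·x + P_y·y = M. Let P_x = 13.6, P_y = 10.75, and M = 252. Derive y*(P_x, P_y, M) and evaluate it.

y* = 17.8092

Leontief preferences: the optimum is at the kink where x/1 = y/4, i.e. y = 4·x.
Budget: P_x·x + P_y·4·x = M, so (P_x + 4·P_y)·x = M.
Demand: x*(P_x,P_y,M) = M/(P_x + 4·P_y), y* = 4·M/(P_x + 4·P_y).
Here 13.6 + 4·10.75 = 56.6, giving y* = 17.8092.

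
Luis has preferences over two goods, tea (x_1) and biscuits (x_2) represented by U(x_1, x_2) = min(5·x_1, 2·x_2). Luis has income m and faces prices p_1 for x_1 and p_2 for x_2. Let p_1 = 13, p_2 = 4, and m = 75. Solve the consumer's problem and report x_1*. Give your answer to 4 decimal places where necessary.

x_1* = 3.2609

With perfect complements, no substitution: consume in ratio x_1:x_2 = 2:5.
Budget: p_1·x_1 + p_2·(5/2)·x_1 = m, so (2·p_1 + 5·p_2)·x_1 = 2·m.
Demand: x_1*(p_1,p_2,m) = 2·m/(2·p_1 + 5·p_2), x_2* = 5·m/(2·p_1 + 5·p_2).
Here 2·13 + 5·4 = 46, giving x_1* = 3.2609.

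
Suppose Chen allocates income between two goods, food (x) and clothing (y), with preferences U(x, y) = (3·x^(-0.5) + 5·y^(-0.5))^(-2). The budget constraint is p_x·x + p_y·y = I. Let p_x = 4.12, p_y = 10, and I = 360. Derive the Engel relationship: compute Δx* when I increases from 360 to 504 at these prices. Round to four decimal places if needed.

MRS = MU_x/MU_y = (3/5)·(y/x)^(1.5). Set equal to p_x/p_y.
Solve for the ratio: y/x = [(5/3)·p_x/p_y]^(2/3).
Substitute y = (y/x)·x into the budget: x* = I/(p_x + p_y·(y/x)).
Numerically y/x = 0.77833, so x* = 360/(4.12 + 10·0.77833) = 30.2437.
At I' = 504: x* = 42.3412. Change: 42.3412 − 30.2437 = 12.0975.

Δx* = 12.0975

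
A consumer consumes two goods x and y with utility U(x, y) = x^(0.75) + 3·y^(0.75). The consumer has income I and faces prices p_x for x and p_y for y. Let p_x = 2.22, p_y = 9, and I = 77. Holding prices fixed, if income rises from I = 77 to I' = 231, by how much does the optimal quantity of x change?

Δx* = 31.3085

MRS = MU_x/MU_y = (1/3)·(y/x)^(0.25). Set equal to p_x/p_y.
Solve for the ratio: y/x = [3·p_x/p_y]^(4).
With the ratio pinned down, the budget gives x* = I/(p_x + p_y·(y/x)) and y* = (y/x)·x*.
Numerically y/x = 0.299866, so x* = 77/(2.22 + 9·0.299866) = 15.6543.
At I' = 231: x* = 46.9628. Change: 46.9628 − 15.6543 = 31.3085.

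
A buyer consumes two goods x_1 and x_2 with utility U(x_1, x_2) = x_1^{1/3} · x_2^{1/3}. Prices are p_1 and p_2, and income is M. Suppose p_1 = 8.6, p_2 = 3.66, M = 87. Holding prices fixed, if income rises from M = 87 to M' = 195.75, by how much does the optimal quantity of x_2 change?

Δx_2* = 14.8566

Tangency: MRS = x_2/x_1 = p_1/p_2.
Rearranging, p_2·x_2 = p_1·x_1. Substituting into the budget gives p_1·x_1·(1 + 1) = M.
Demand: x_1*(p_1,p_2,M) = 0.5·M/p_1 and x_2* = 0.5·M/p_2.
At p_1=8.6, p_2=3.66, M=87: x_2* = 0.5·87/3.66 = 11.8852.
At M' = 195.75: x_2* = 26.7418. Change: 26.7418 − 11.8852 = 14.8566.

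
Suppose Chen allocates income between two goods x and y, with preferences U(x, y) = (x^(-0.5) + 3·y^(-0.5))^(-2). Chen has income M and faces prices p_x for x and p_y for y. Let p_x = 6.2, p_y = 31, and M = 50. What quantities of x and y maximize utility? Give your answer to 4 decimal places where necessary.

x* = 1.7697, y* = 1.259

From the CES first-order condition, (1/3)·(y/x)^(1.5) = p_x/p_y.
Solve for the ratio: y/x = [3·p_x/p_y]^(2/3).
Substitute y = (y/x)·x into the budget: x* = M/(p_x + p_y·(y/x)).
Numerically y/x = 0.711379, so x* = 50/(6.2 + 31·0.711379) = 1.7697 and y* = 0.711379·1.7697 = 1.259.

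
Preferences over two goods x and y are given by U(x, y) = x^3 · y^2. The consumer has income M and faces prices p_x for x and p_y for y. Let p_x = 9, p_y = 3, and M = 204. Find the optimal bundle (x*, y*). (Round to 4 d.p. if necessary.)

x* = 13.6, y* = 27.2

MU_x/MU_y = (3·y)/(2·x); tangency sets this equal to p_x/p_y.
Rearranging, p_y·y = (2/3)·p_x·x. Substituting into the budget gives p_x·x·(1 + (2/3)) = M.
Demand: x*(p_x,p_y,M) = 0.6·M/p_x and y* = 0.4·M/p_y.
At p_x=9, p_y=3, M=204: x* = 0.6·204/9 = 13.6, y* = 27.2.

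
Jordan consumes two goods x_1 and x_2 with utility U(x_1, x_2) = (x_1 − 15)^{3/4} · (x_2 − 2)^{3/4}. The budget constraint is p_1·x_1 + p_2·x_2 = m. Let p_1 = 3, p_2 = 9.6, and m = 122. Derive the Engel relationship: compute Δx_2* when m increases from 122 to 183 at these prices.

This is Cobb-Douglas in (x_1−15, x_2−2): tangency gives 0.75·p_2·(x_2−2) = 0.75·p_1·(x_1−15).
After buying the subsistence bundle (15, 2), a share 0.5 of the remaining income goes to x_1: x_1* = 15 + 0.5·(m − 15p_1 − 2p_2)/p_1.
Discretionary income = 122 − 15·3 − 2·9.6 = 57.8; x_2* = 2 + 0.5·57.8/9.6 = 5.0104.
At m' = 183: x_2* = 8.1875. Change: 8.1875 − 5.0104 = 3.1771.

Δx_2* = 3.1771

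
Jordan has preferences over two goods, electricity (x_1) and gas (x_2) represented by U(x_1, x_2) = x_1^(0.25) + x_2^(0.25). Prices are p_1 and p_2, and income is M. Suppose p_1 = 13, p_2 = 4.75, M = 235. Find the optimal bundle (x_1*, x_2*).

x_1* = 7.5359, x_2* = 28.8492

From the CES first-order condition, (x_2/x_1)^(0.75) = p_1/p_2.
Hence x_2/x_1 = (p_1/p_2)^(1/(0.75)), i.e. raised to the 4/3 power.
Substitute x_2 = (x_2/x_1)·x_1 into the budget: x_1* = M/(p_1 + p_2·(x_2/x_1)).
Numerically x_2/x_1 = 3.828244, so x_1* = 235/(13 + 4.75·3.828244) = 7.5359 and x_2* = 3.828244·7.5359 = 28.8492.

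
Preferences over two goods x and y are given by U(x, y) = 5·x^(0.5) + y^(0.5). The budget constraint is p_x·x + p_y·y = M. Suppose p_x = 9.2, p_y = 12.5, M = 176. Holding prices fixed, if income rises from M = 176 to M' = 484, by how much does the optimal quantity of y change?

From the CES first-order condition, 5·(y/x)^(0.5) = p_x/p_y.
Solve for the ratio: y/x = [(1/5)·p_x/p_y]^(2).
With the ratio pinned down, the budget gives x* = M/(p_x + p_y·(y/x)) and y* = (y/x)·x*.
Numerically y/x = 0.021668, so x* = 176/(9.2 + 12.5·0.021668) = 18.5833 and y* = 0.021668·18.5833 = 0.4027.
At M' = 484: y* = 1.1073. Change: 1.1073 − 0.4027 = 0.7047.

Δy* = 0.7047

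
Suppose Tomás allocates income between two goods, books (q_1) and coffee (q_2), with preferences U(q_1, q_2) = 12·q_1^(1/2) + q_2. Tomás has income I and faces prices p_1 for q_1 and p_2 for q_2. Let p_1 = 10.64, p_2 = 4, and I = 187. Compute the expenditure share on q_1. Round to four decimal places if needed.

Set MRS = p_1/p_2: 6·q_1^(−1/2) = p_1/p_2.
Solve: √q_1 = 6·p_2/p_1, so q_1*(p_1,p_2) = (6·p_2/p_1)², and q_2* = (I − p_1·q_1*)/p_2.
Plugging in: q_1* = (6·4/10.64)² = 5.0879, q_2* = 33.2162.
Expenditure on q_1: 10.64·5.0879 = 54.1353; share = 0.2895.

share on q_1 = 0.2895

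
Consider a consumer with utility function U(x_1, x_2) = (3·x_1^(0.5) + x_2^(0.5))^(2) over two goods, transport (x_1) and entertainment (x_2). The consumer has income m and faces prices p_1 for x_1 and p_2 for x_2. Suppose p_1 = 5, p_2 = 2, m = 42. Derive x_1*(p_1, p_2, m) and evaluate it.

Substitute x_2 = (x_2/x_1)·x_1 into the budget: x_1* = m/(p_1 + p_2·(x_2/x_1)).
Numerically x_2/x_1 = 0.694444, so x_1* = 42/(5 + 2·0.694444) = 6.5739.

x_1* = 6.5739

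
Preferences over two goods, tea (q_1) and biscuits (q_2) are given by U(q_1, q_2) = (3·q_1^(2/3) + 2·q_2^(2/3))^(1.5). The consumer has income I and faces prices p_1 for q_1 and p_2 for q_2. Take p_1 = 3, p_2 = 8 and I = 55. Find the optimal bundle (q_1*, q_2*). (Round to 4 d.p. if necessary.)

q_1* = 17.6, q_2* = 0.275

From the CES first-order condition, (3/2)·(q_2/q_1)^(1/3) = p_1/p_2.
Solve for the ratio: q_2/q_1 = [(2/3)·p_1/p_2]^(3).
With the ratio pinned down, the budget gives q_1* = I/(p_1 + p_2·(q_2/q_1)) and q_2* = (q_2/q_1)·q_1*.
Numerically q_2/q_1 = 0.015625, so q_1* = 55/(3 + 8·0.015625) = 17.6 and q_2* = 0.015625·17.6 = 0.275.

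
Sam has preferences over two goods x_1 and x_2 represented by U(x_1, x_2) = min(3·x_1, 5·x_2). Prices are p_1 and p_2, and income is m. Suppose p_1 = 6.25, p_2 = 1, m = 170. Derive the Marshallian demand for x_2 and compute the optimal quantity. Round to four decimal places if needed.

Leontief preferences: the optimum is at the kink where x_1/5 = x_2/3, i.e. x_2 = (3/5)·x_1.
Budget: p_1·x_1 + p_2·(3/5)·x_1 = m, so (5·p_1 + 3·p_2)·x_1 = 5·m.
Demand: x_1*(p_1,p_2,m) = 5·m/(5·p_1 + 3·p_2), x_2* = 3·m/(5·p_1 + 3·p_2).
Here 5·6.25 + 3·1 = 34.25, giving x_2* = 14.8905.

x_2* = 14.8905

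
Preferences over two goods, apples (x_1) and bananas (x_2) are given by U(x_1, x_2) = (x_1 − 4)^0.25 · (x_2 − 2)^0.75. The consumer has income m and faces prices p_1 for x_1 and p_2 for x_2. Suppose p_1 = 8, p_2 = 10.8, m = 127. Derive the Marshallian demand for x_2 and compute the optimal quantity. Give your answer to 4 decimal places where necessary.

x_2* = 7.0972

Let x_1' = x_1−4, x_2' = x_2−2. MRS = (1/3)·x_2'/x_1' = p_1/p_2.
Substituting into the budget: x_1* = 4 + 0.25·(m − 4·p_1 − 2·p_2)/p_1, and x_2* = 2 + 0.75·(…)/p_2.
Discretionary income = 127 − 4·8 − 2·10.8 = 73.4; x_2* = 2 + 0.75·73.4/10.8 = 7.0972.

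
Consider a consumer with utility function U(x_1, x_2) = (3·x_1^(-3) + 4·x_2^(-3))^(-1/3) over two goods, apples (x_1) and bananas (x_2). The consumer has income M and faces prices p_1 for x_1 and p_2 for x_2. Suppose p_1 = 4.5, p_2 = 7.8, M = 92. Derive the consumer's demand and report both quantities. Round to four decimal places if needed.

From the CES first-order condition, (3/4)·(x_2/x_1)^(4) = p_1/p_2.
Solve for the ratio: x_2/x_1 = [(4/3)·p_1/p_2]^(0.25).
Substitute x_2 = (x_2/x_1)·x_1 into the budget: x_1* = M/(p_1 + p_2·(x_2/x_1)).
Numerically x_2/x_1 = 0.936514, so x_1* = 92/(4.5 + 7.8·0.936514) = 7.7934 and x_2* = 0.936514·7.7934 = 7.2987.

x_1* = 7.7934, x_2* = 7.2987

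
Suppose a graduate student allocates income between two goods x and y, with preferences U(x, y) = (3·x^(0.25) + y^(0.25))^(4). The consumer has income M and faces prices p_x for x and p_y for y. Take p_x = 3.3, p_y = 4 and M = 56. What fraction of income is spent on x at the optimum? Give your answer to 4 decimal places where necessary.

share on x = 0.8219

MU_x ∝ 3·x^(-0.75), MU_y ∝ y^(-0.75), so MRS = 3·(y/x)^(0.75) = p_x/p_y.
Hence y/x = ((1/3)·p_x/p_y)^(1/(0.75)), i.e. raised to the 4/3 power.
Substitute y = (y/x)·x into the budget: x* = M/(p_x + p_y·(y/x)).
Numerically y/x = 0.178831, so x* = 56/(3.3 + 4·0.178831) = 13.9466 and y* = 0.178831·13.9466 = 2.4941.
Expenditure on x: 3.3·13.9466 = 46.0237; share = 0.8219.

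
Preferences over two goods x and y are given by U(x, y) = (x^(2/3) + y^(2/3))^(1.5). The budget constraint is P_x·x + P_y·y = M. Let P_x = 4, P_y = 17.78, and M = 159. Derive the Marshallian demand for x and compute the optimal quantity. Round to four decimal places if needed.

MRS = MU_x/MU_y = (y/x)^(1/3). Set equal to P_x/P_y.
Hence y/x = (P_x/P_y)^(1/(1/3)), i.e. raised to the 3 power.
With the ratio pinned down, the budget gives x* = M/(P_x + P_y·(y/x)) and y* = (y/x)·x*.
Numerically y/x = 0.011386, so x* = 159/(4 + 17.78·0.011386) = 37.8351.

x* = 37.8351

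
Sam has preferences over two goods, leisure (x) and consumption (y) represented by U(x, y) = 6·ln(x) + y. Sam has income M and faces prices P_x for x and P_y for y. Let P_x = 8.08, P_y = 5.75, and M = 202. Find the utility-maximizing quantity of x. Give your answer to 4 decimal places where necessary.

At the given prices: x* = 6·5.75/8.08 = 4.2698.

x* = 4.2698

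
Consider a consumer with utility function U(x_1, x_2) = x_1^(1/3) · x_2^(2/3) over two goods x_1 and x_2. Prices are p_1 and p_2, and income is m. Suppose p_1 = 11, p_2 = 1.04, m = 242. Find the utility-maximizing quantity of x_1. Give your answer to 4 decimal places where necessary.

The MRS is (1/2)·x_2/x_1. Set MRS = p_1/p_2.
Rearranging, p_2·x_2 = 2·p_1·x_1. Substituting into the budget gives p_1·x_1·(1 + 2) = m.
Demand: x_1*(p_1,p_2,m) = 1/3·m/p_1 and x_2* = 2/3·m/p_2.
At p_1=11, p_2=1.04, m=242: x_1* = 1/3·242/11 = 7.3333.

x_1* = 7.3333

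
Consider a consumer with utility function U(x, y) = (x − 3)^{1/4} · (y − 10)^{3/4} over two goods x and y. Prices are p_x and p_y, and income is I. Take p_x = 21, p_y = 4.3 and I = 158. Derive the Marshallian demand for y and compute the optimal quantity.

This is Cobb-Douglas in (x−3, y−10): tangency gives 0.25·p_y·(y−10) = 0.75·p_x·(x−3).
After buying the subsistence bundle (3, 10), a share 0.25 of the remaining income goes to x: x* = 3 + 0.25·(I − 3p_x − 10p_y)/p_x.
Discretionary income = 158 − 3·21 − 10·4.3 = 52; y* = 10 + 0.75·52/4.3 = 19.0698.

y* = 19.0698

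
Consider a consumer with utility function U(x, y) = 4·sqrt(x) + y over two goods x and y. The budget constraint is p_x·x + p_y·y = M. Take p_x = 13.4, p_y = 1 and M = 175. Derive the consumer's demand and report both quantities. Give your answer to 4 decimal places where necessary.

Plugging in: x* = (2·1/13.4)² = 0.0223, y* = 174.7015.

x* = 0.0223, y* = 174.7015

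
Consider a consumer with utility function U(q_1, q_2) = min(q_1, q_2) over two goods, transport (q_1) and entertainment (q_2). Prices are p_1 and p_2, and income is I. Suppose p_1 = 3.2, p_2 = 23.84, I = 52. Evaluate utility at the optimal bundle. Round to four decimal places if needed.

V = 1.9231

Leontief preferences: the optimum is at the kink where q_1/1 = q_2/1, i.e. q_2 = q_1.
Budget: p_1·q_1 + p_2·q_1 = I, so (p_1 + p_2)·q_1 = I.
Demand: q_1*(p_1,p_2,I) = I/(p_1 + p_2), q_2* = I/(p_1 + p_2).
Here 3.2 + 23.84 = 27.04, giving q_1* = 1.9231 and q_2* = 1.9231.
Utility at the optimum: U(1.9231, 1.9231) = 1.9231.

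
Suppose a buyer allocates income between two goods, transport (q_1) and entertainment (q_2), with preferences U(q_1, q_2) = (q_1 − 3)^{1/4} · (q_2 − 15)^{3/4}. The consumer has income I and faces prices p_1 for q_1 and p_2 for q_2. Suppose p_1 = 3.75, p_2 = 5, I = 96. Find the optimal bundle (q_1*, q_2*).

q_1* = 3.65, q_2* = 16.4625

Let q_1' = q_1−3, q_2' = q_2−15. MRS = (1/3)·q_2'/q_1' = p_1/p_2.
Substituting into the budget: q_1* = 3 + 0.25·(I − 3·p_1 − 15·p_2)/p_1, and q_2* = 15 + 0.75·(…)/p_2.
Discretionary income = 96 − 3·3.75 − 15·5 = 9.75; q_1* = 3 + 0.25·9.75/3.75 = 3.65; q_2* = 15 + 0.75·9.75/5 = 16.4625.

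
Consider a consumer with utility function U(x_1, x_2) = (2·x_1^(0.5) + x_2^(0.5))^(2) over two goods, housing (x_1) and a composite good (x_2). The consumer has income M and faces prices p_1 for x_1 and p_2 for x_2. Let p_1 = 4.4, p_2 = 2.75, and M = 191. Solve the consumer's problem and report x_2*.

MRS = MU_x_1/MU_x_2 = 2·(x_2/x_1)^(0.5). Set equal to p_1/p_2.
Solve for the ratio: x_2/x_1 = [(1/2)·p_1/p_2]^(2).
Substitute x_2 = (x_2/x_1)·x_1 into the budget: x_1* = M/(p_1 + p_2·(x_2/x_1)).
Numerically x_2/x_1 = 0.64, so x_1* = 191/(4.4 + 2.75·0.64) = 31.0065 and x_2* = 0.64·31.0065 = 19.8442.

x_2* = 19.8442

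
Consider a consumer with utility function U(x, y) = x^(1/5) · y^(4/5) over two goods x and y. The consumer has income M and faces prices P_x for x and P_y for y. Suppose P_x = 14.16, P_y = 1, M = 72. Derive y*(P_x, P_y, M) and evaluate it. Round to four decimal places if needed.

y* = 57.6

MU_x/MU_y = (0.2·y)/(0.8·x); tangency sets this equal to P_x/P_y.
Rearranging, P_y·y = 4·P_x·x. Substituting into the budget gives P_x·x·(1 + 4) = M.
Demand: x*(P_x,P_y,M) = 0.2·M/P_x and y* = 0.8·M/P_y.
At P_x=14.16, P_y=1, M=72: y* = 0.8·72/1 = 57.6.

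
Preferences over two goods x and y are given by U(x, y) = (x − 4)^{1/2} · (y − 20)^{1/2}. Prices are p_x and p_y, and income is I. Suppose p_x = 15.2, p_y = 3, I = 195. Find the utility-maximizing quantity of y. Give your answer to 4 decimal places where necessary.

y* = 32.3667

This is Cobb-Douglas in (x−4, y−20): tangency gives 0.5·p_y·(y−20) = 0.5·p_x·(x−4).
Substituting into the budget: x* = 4 + 0.5·(I − 4·p_x − 20·p_y)/p_x, and y* = 20 + 0.5·(…)/p_y.
Discretionary income = 195 − 4·15.2 − 20·3 = 74.2; y* = 20 + 0.5·74.2/3 = 32.3667.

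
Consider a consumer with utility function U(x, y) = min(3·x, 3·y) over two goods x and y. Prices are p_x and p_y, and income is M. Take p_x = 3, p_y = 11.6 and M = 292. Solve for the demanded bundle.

x* = 20, y* = 20

Demand: x*(p_x,p_y,M) = 3·M/(3·p_x + 3·p_y), y* = 3·M/(3·p_x + 3·p_y).
Here 3·3 + 3·11.6 = 43.8, giving x* = 20 and y* = 20.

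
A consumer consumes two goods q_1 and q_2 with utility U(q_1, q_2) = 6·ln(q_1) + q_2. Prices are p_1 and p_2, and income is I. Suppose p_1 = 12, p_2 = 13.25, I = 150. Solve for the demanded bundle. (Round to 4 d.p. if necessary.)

MU_q_1 = 6/q_1, MU_q_2 = 1. Tangency: 6/q_1 = p_1/p_2.
So q_1*(p_1,p_2) = 6·p_2/p_1, independent of income; and q_2* = (I − 6·p_2)/p_2.
At the given prices: q_1* = 6·13.25/12 = 6.625, and q_2* = 5.3208.

q_1* = 6.625, q_2* = 5.3208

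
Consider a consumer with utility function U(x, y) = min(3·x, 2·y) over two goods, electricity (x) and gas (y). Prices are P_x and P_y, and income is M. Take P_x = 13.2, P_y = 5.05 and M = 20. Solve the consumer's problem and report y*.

y* = 1.444

Leontief preferences: the optimum is at the kink where x/2 = y/3, i.e. y = (3/2)·x.
Budget: P_x·x + P_y·(3/2)·x = M, so (2·P_x + 3·P_y)·x = 2·M.
Demand: x*(P_x,P_y,M) = 2·M/(2·P_x + 3·P_y), y* = 3·M/(2·P_x + 3·P_y).
Here 2·13.2 + 3·5.05 = 41.55, giving y* = 1.444.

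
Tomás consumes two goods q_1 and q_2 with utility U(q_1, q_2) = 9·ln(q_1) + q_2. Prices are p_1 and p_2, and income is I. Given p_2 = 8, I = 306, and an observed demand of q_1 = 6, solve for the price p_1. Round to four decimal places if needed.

p_1 = 12

Set MRS = p_1/p_2: (9/q_1)/1 = p_1/p_2.
So q_1*(p_1,p_2) = 9·p_2/p_1, independent of income; and q_2* = (I − 9·p_2)/p_2.
Set q_1* = 6 in the demand function and solve for p_1: p_1 = 12.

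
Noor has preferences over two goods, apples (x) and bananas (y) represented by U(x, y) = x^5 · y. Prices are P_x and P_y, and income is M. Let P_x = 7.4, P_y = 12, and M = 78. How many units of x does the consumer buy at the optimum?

x* = 8.7838

The MRS is 5·y/x. Set MRS = P_x/P_y.
Rearranging, P_y·y = (1/5)·P_x·x. Substituting into the budget gives P_x·x·(1 + (1/5)) = M.
Demand: x*(P_x,P_y,M) = 5/6·M/P_x and y* = 1/6·M/P_y.
At P_x=7.4, P_y=12, M=78: x* = 5/6·78/7.4 = 8.7838.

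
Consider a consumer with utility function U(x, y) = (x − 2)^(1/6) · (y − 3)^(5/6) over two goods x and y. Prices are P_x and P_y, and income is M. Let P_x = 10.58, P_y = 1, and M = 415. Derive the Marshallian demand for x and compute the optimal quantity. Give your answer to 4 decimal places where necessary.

MRS = (1/5)·(y−3)/(x−2). Tangency with P_x/P_y gives y−3 = 5·(P_x/P_y)·(x−2).
After buying the subsistence bundle (2, 3), a share 1/6 of the remaining income goes to x: x* = 2 + 1/6·(M − 2P_x − 3P_y)/P_x.
Discretionary income = 415 − 2·10.58 − 3·1 = 390.84; x* = 2 + 1/6·390.84/10.58 = 8.1569.

x* = 8.1569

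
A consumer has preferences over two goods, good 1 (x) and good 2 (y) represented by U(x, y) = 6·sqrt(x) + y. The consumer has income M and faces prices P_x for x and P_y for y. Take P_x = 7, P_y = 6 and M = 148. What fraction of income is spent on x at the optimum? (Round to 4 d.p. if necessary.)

share on x = 0.3127

Utility is quasi-linear in y; the FOC for x is 3/√x = P_x/P_y.
Thus x* = (3·P_y/P_x)² — independent of M — with the rest of income spent on y.
Plugging in: x* = (3·6/7)² = 6.6122, y* = 16.9524.
Expenditure on x: 7·6.6122 = 46.2857; share = 0.3127.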